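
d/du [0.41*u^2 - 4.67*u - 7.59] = 0.82*u - 4.67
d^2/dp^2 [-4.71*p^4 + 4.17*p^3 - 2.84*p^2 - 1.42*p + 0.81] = -56.52*p^2 + 25.02*p - 5.68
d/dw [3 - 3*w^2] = -6*w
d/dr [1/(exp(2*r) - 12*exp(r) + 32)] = 2*(6 - exp(r))*exp(r)/(exp(2*r) - 12*exp(r) + 32)^2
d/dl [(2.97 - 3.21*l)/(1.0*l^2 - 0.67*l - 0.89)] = (3.21*l^2 - 5.94*l + 4.8468)/(1.0*l^4 - 1.34*l^3 - 1.3311*l^2 + 1.1926*l + 0.7921)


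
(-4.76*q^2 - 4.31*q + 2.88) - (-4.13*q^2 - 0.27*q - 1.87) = -0.63*q^2 - 4.04*q + 4.75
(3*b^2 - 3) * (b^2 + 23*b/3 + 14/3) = 3*b^4 + 23*b^3 + 11*b^2 - 23*b - 14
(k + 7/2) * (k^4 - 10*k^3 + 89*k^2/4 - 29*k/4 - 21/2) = k^5 - 13*k^4/2 - 51*k^3/4 + 565*k^2/8 - 287*k/8 - 147/4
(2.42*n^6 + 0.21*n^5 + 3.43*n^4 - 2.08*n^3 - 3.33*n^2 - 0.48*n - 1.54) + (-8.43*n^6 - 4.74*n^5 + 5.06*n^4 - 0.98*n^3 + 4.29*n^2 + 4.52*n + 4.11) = -6.01*n^6 - 4.53*n^5 + 8.49*n^4 - 3.06*n^3 + 0.96*n^2 + 4.04*n + 2.57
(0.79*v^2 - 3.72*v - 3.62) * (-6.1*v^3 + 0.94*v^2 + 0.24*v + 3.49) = -4.819*v^5 + 23.4346*v^4 + 18.7748*v^3 - 1.5385*v^2 - 13.8516*v - 12.6338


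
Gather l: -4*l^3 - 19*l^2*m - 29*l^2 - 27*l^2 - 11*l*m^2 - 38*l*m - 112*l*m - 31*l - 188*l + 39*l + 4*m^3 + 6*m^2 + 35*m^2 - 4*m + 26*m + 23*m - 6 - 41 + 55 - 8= -4*l^3 + l^2*(-19*m - 56) + l*(-11*m^2 - 150*m - 180) + 4*m^3 + 41*m^2 + 45*m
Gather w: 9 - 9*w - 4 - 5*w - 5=-14*w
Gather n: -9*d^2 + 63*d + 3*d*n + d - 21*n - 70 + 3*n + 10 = -9*d^2 + 64*d + n*(3*d - 18) - 60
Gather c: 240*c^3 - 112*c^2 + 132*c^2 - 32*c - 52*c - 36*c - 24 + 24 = 240*c^3 + 20*c^2 - 120*c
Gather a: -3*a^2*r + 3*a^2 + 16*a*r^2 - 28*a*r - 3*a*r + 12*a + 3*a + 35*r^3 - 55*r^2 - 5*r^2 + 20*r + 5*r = a^2*(3 - 3*r) + a*(16*r^2 - 31*r + 15) + 35*r^3 - 60*r^2 + 25*r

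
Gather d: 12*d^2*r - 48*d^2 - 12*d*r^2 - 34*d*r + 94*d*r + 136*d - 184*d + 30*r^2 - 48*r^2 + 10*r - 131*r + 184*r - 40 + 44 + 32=d^2*(12*r - 48) + d*(-12*r^2 + 60*r - 48) - 18*r^2 + 63*r + 36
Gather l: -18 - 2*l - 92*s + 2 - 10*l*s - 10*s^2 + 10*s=l*(-10*s - 2) - 10*s^2 - 82*s - 16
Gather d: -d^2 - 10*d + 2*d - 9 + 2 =-d^2 - 8*d - 7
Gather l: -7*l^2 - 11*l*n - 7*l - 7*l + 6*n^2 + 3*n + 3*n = -7*l^2 + l*(-11*n - 14) + 6*n^2 + 6*n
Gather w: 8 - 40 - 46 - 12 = -90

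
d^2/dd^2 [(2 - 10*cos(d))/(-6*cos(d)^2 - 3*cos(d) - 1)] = 2*(-405*(1 - cos(2*d))^2*cos(d) + 117*(1 - cos(2*d))^2/2 + 479*cos(d)/2 + 126*cos(2*d) - 423*cos(3*d)/2 + 90*cos(5*d) - 144)/(3*cos(d) + 3*cos(2*d) + 4)^3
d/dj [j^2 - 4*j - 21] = 2*j - 4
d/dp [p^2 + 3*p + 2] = 2*p + 3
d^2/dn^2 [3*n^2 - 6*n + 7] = 6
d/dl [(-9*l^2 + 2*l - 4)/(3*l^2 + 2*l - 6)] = 4*(-6*l^2 + 33*l - 1)/(9*l^4 + 12*l^3 - 32*l^2 - 24*l + 36)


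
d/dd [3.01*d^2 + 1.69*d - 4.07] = 6.02*d + 1.69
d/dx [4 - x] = -1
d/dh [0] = 0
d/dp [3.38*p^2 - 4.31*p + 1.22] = 6.76*p - 4.31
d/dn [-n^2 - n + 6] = -2*n - 1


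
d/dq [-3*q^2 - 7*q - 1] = -6*q - 7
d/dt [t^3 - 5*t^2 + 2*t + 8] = 3*t^2 - 10*t + 2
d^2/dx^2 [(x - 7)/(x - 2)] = -10/(x - 2)^3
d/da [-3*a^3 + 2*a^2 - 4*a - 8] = -9*a^2 + 4*a - 4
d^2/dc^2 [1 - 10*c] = 0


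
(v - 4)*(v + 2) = v^2 - 2*v - 8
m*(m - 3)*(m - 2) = m^3 - 5*m^2 + 6*m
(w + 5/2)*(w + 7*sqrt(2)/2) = w^2 + 5*w/2 + 7*sqrt(2)*w/2 + 35*sqrt(2)/4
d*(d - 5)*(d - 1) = d^3 - 6*d^2 + 5*d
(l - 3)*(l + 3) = l^2 - 9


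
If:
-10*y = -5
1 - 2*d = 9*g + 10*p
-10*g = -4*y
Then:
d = -5*p - 2/5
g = 1/5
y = 1/2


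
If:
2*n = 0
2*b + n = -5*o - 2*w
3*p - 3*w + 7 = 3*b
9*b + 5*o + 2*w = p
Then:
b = w/6 - 7/18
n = 0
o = 7/45 - 7*w/15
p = 7*w/6 - 49/18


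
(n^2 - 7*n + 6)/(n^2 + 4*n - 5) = (n - 6)/(n + 5)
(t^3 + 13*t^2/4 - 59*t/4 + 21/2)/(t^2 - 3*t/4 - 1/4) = (4*t^2 + 17*t - 42)/(4*t + 1)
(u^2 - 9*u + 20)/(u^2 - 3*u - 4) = (u - 5)/(u + 1)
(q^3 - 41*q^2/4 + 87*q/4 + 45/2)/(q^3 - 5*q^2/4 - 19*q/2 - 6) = (q^2 - 11*q + 30)/(q^2 - 2*q - 8)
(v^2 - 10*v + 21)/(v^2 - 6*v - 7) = (v - 3)/(v + 1)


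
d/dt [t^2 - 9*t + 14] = 2*t - 9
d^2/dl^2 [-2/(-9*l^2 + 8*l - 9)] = 4*(-81*l^2 + 72*l + 4*(9*l - 4)^2 - 81)/(9*l^2 - 8*l + 9)^3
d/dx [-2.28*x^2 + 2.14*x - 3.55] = 2.14 - 4.56*x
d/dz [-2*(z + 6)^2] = -4*z - 24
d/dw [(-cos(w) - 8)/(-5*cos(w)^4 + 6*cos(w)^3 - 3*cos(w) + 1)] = (15*(1 - cos(2*w))^2/4 + 111*cos(w) - 57*cos(2*w) + 37*cos(3*w) - 47)*sin(w)/(5*cos(w)^4 - 6*cos(w)^3 + 3*cos(w) - 1)^2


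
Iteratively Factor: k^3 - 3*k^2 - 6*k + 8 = (k + 2)*(k^2 - 5*k + 4) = (k - 4)*(k + 2)*(k - 1)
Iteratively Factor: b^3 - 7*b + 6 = (b - 2)*(b^2 + 2*b - 3) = (b - 2)*(b - 1)*(b + 3)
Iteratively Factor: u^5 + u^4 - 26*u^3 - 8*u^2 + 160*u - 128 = (u - 4)*(u^4 + 5*u^3 - 6*u^2 - 32*u + 32) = (u - 4)*(u + 4)*(u^3 + u^2 - 10*u + 8) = (u - 4)*(u - 2)*(u + 4)*(u^2 + 3*u - 4) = (u - 4)*(u - 2)*(u - 1)*(u + 4)*(u + 4)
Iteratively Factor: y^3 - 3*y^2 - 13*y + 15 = (y - 1)*(y^2 - 2*y - 15) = (y - 1)*(y + 3)*(y - 5)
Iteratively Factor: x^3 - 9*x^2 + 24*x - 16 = (x - 4)*(x^2 - 5*x + 4) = (x - 4)^2*(x - 1)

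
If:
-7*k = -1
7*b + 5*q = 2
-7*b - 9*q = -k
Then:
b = 121/196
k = 1/7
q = -13/28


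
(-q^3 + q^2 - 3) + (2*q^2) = -q^3 + 3*q^2 - 3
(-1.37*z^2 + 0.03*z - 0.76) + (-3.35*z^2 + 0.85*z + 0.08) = -4.72*z^2 + 0.88*z - 0.68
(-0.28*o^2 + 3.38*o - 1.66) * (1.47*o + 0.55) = -0.4116*o^3 + 4.8146*o^2 - 0.5812*o - 0.913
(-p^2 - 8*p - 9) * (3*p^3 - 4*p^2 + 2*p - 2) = -3*p^5 - 20*p^4 + 3*p^3 + 22*p^2 - 2*p + 18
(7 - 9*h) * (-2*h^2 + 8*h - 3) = 18*h^3 - 86*h^2 + 83*h - 21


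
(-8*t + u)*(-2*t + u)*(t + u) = 16*t^3 + 6*t^2*u - 9*t*u^2 + u^3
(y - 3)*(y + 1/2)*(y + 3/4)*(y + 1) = y^4 - 3*y^3/4 - 41*y^2/8 - 9*y/2 - 9/8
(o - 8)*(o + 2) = o^2 - 6*o - 16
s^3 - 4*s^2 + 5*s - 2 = (s - 2)*(s - 1)^2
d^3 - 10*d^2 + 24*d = d*(d - 6)*(d - 4)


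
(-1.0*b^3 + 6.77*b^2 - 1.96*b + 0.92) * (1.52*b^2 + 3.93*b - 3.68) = -1.52*b^5 + 6.3604*b^4 + 27.3069*b^3 - 31.218*b^2 + 10.8284*b - 3.3856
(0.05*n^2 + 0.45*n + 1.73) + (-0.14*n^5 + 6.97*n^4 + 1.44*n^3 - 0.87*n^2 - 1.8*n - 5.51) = -0.14*n^5 + 6.97*n^4 + 1.44*n^3 - 0.82*n^2 - 1.35*n - 3.78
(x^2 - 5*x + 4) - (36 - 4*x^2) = 5*x^2 - 5*x - 32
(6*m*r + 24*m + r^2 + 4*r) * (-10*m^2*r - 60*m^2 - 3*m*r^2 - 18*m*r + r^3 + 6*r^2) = -60*m^3*r^2 - 600*m^3*r - 1440*m^3 - 28*m^2*r^3 - 280*m^2*r^2 - 672*m^2*r + 3*m*r^4 + 30*m*r^3 + 72*m*r^2 + r^5 + 10*r^4 + 24*r^3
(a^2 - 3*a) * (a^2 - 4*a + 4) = a^4 - 7*a^3 + 16*a^2 - 12*a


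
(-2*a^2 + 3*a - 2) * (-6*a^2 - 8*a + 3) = 12*a^4 - 2*a^3 - 18*a^2 + 25*a - 6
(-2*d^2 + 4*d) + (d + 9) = -2*d^2 + 5*d + 9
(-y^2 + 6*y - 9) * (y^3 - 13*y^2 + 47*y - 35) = -y^5 + 19*y^4 - 134*y^3 + 434*y^2 - 633*y + 315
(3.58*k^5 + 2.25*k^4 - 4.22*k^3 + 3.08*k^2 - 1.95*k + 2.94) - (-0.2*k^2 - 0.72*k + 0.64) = 3.58*k^5 + 2.25*k^4 - 4.22*k^3 + 3.28*k^2 - 1.23*k + 2.3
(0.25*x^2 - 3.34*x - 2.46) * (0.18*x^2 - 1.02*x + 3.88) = 0.045*x^4 - 0.8562*x^3 + 3.934*x^2 - 10.45*x - 9.5448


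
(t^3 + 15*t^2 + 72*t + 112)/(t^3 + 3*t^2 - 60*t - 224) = (t + 4)/(t - 8)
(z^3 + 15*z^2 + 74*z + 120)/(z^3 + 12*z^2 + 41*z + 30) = (z + 4)/(z + 1)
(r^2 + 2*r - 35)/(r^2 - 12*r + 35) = (r + 7)/(r - 7)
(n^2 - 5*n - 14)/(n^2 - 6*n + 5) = (n^2 - 5*n - 14)/(n^2 - 6*n + 5)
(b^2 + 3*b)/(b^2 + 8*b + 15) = b/(b + 5)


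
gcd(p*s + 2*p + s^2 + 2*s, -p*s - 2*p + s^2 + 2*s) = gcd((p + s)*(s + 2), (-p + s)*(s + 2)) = s + 2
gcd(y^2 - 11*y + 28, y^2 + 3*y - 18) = 1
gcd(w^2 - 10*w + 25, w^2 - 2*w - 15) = w - 5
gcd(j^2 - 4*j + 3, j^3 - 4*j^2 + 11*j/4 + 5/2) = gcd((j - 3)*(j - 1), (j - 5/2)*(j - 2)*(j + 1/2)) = 1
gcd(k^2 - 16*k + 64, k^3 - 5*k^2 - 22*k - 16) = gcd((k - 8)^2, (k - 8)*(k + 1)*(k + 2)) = k - 8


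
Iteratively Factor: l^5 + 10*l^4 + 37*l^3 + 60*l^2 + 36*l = (l + 3)*(l^4 + 7*l^3 + 16*l^2 + 12*l) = (l + 2)*(l + 3)*(l^3 + 5*l^2 + 6*l) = (l + 2)*(l + 3)^2*(l^2 + 2*l) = l*(l + 2)*(l + 3)^2*(l + 2)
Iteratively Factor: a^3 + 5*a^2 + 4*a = (a)*(a^2 + 5*a + 4) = a*(a + 4)*(a + 1)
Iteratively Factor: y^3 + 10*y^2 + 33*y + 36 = (y + 3)*(y^2 + 7*y + 12) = (y + 3)^2*(y + 4)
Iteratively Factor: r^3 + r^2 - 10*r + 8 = (r - 1)*(r^2 + 2*r - 8) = (r - 1)*(r + 4)*(r - 2)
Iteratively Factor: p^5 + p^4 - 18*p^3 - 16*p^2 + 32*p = (p + 2)*(p^4 - p^3 - 16*p^2 + 16*p) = (p - 1)*(p + 2)*(p^3 - 16*p) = (p - 1)*(p + 2)*(p + 4)*(p^2 - 4*p) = p*(p - 1)*(p + 2)*(p + 4)*(p - 4)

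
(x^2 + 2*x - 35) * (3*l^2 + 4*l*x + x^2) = 3*l^2*x^2 + 6*l^2*x - 105*l^2 + 4*l*x^3 + 8*l*x^2 - 140*l*x + x^4 + 2*x^3 - 35*x^2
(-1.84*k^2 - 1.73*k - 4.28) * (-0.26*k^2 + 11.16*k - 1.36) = 0.4784*k^4 - 20.0846*k^3 - 15.6916*k^2 - 45.412*k + 5.8208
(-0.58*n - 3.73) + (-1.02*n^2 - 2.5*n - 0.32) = -1.02*n^2 - 3.08*n - 4.05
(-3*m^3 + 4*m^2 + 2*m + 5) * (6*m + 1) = -18*m^4 + 21*m^3 + 16*m^2 + 32*m + 5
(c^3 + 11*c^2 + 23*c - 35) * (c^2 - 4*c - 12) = c^5 + 7*c^4 - 33*c^3 - 259*c^2 - 136*c + 420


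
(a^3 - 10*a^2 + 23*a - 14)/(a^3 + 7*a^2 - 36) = (a^2 - 8*a + 7)/(a^2 + 9*a + 18)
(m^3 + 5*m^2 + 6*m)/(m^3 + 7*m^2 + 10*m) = (m + 3)/(m + 5)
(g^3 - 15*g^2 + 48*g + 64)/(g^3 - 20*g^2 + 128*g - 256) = (g + 1)/(g - 4)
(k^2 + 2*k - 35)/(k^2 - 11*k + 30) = (k + 7)/(k - 6)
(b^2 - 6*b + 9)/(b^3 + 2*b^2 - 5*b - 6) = (b^2 - 6*b + 9)/(b^3 + 2*b^2 - 5*b - 6)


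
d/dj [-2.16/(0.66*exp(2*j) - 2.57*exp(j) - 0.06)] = (2.8512*exp(j) - 5.5512)*exp(j)/(-0.66*exp(2*j) + 2.57*exp(j) + 0.06)^2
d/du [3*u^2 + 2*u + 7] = 6*u + 2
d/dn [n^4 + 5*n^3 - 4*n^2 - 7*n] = 4*n^3 + 15*n^2 - 8*n - 7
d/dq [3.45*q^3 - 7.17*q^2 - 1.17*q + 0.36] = 10.35*q^2 - 14.34*q - 1.17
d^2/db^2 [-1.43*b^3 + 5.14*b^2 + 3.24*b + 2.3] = 10.28 - 8.58*b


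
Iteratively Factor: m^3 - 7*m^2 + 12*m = (m - 3)*(m^2 - 4*m) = m*(m - 3)*(m - 4)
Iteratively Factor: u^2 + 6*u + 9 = (u + 3)*(u + 3)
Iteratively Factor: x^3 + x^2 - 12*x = (x + 4)*(x^2 - 3*x) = (x - 3)*(x + 4)*(x)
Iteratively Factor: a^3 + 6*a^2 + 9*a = (a)*(a^2 + 6*a + 9) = a*(a + 3)*(a + 3)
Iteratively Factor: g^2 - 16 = (g - 4)*(g + 4)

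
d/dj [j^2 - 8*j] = 2*j - 8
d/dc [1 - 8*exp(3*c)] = -24*exp(3*c)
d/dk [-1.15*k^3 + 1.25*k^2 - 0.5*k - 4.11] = -3.45*k^2 + 2.5*k - 0.5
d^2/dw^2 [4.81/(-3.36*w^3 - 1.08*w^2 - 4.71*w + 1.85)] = ((96.9696*w + 10.3896)*(3.36*w^3 + 1.08*w^2 + 4.71*w - 1.85) - 4.81*(10.08*w^2 + 2.16*w + 4.71)*(20.16*w^2 + 4.32*w + 9.42))/(3.36*w^3 + 1.08*w^2 + 4.71*w - 1.85)^3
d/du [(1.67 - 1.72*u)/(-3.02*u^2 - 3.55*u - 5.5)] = (-5.1944*u^2 + 10.0868*u + 15.3885)/(9.1204*u^4 + 21.442*u^3 + 45.8225*u^2 + 39.05*u + 30.25)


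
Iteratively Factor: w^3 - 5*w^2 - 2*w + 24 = (w + 2)*(w^2 - 7*w + 12) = (w - 3)*(w + 2)*(w - 4)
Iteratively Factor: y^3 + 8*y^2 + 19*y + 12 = (y + 1)*(y^2 + 7*y + 12) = (y + 1)*(y + 4)*(y + 3)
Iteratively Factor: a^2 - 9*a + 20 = (a - 5)*(a - 4)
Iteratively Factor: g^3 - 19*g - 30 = (g + 2)*(g^2 - 2*g - 15) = (g - 5)*(g + 2)*(g + 3)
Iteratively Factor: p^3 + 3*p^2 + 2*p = (p + 2)*(p^2 + p) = p*(p + 2)*(p + 1)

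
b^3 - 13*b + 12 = (b - 3)*(b - 1)*(b + 4)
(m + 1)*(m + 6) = m^2 + 7*m + 6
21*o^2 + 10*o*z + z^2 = (3*o + z)*(7*o + z)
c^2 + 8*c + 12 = (c + 2)*(c + 6)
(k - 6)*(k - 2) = k^2 - 8*k + 12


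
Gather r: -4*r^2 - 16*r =-4*r^2 - 16*r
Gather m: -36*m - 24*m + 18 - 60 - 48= -60*m - 90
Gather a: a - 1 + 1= a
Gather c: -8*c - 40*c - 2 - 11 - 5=-48*c - 18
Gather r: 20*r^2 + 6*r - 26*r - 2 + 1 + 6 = 20*r^2 - 20*r + 5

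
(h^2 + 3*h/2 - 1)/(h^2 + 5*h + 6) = (h - 1/2)/(h + 3)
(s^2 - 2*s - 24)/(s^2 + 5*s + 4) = (s - 6)/(s + 1)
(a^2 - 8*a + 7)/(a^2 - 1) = (a - 7)/(a + 1)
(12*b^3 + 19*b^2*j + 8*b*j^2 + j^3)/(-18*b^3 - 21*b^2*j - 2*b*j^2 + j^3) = (-4*b - j)/(6*b - j)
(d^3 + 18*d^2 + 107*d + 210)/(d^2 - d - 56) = (d^2 + 11*d + 30)/(d - 8)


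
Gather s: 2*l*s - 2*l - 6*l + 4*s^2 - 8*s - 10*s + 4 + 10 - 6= -8*l + 4*s^2 + s*(2*l - 18) + 8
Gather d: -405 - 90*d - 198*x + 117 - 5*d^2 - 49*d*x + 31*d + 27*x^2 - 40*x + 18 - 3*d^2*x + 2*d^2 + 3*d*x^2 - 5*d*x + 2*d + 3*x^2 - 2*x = d^2*(-3*x - 3) + d*(3*x^2 - 54*x - 57) + 30*x^2 - 240*x - 270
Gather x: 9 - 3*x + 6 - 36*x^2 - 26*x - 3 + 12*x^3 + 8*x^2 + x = 12*x^3 - 28*x^2 - 28*x + 12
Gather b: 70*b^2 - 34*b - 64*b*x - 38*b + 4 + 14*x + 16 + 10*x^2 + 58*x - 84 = 70*b^2 + b*(-64*x - 72) + 10*x^2 + 72*x - 64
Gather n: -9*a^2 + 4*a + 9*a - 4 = -9*a^2 + 13*a - 4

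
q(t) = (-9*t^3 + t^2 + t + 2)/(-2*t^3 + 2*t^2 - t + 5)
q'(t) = (-27*t^2 + 2*t + 1)/(-2*t^3 + 2*t^2 - t + 5) + (6*t^2 - 4*t + 1)*(-9*t^3 + t^2 + t + 2)/(-2*t^3 + 2*t^2 - t + 5)^2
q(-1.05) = 1.18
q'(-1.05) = -1.60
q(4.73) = 5.54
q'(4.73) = -0.31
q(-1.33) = 1.62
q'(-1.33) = -1.51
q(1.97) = 13.55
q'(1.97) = -27.21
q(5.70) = 5.31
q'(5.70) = -0.18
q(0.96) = -0.99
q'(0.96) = -5.99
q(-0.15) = 0.37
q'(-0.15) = 0.14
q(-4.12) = 3.52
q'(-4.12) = -0.25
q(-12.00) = 4.17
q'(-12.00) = -0.03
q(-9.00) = 4.06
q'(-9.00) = -0.05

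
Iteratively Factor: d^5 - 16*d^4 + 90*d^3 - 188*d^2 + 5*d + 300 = (d - 3)*(d^4 - 13*d^3 + 51*d^2 - 35*d - 100) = (d - 3)*(d + 1)*(d^3 - 14*d^2 + 65*d - 100) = (d - 4)*(d - 3)*(d + 1)*(d^2 - 10*d + 25) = (d - 5)*(d - 4)*(d - 3)*(d + 1)*(d - 5)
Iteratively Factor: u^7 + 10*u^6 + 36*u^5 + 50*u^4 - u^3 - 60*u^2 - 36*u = (u + 2)*(u^6 + 8*u^5 + 20*u^4 + 10*u^3 - 21*u^2 - 18*u) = (u + 2)^2*(u^5 + 6*u^4 + 8*u^3 - 6*u^2 - 9*u) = (u + 1)*(u + 2)^2*(u^4 + 5*u^3 + 3*u^2 - 9*u) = u*(u + 1)*(u + 2)^2*(u^3 + 5*u^2 + 3*u - 9) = u*(u + 1)*(u + 2)^2*(u + 3)*(u^2 + 2*u - 3) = u*(u - 1)*(u + 1)*(u + 2)^2*(u + 3)*(u + 3)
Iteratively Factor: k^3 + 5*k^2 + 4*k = (k)*(k^2 + 5*k + 4) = k*(k + 1)*(k + 4)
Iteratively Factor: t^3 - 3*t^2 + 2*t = (t)*(t^2 - 3*t + 2) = t*(t - 2)*(t - 1)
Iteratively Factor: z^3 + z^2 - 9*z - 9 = (z - 3)*(z^2 + 4*z + 3) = (z - 3)*(z + 1)*(z + 3)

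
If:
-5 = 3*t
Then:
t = -5/3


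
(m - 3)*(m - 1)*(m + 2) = m^3 - 2*m^2 - 5*m + 6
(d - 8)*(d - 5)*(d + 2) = d^3 - 11*d^2 + 14*d + 80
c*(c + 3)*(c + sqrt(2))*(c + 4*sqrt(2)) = c^4 + 3*c^3 + 5*sqrt(2)*c^3 + 8*c^2 + 15*sqrt(2)*c^2 + 24*c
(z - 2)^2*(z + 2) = z^3 - 2*z^2 - 4*z + 8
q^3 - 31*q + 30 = (q - 5)*(q - 1)*(q + 6)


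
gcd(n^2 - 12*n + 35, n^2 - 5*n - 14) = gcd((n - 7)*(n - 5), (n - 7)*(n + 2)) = n - 7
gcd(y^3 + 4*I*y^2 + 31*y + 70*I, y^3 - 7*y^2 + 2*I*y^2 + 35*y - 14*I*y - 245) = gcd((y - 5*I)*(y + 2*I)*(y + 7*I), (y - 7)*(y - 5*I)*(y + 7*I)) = y^2 + 2*I*y + 35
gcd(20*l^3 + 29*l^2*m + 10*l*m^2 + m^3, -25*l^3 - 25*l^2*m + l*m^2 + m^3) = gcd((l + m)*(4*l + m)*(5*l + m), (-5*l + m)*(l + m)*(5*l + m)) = 5*l^2 + 6*l*m + m^2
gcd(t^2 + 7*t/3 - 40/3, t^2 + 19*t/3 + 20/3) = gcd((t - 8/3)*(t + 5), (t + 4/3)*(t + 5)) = t + 5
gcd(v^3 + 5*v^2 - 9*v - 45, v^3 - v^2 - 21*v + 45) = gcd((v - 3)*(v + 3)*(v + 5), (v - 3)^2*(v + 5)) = v^2 + 2*v - 15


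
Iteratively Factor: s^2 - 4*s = (s - 4)*(s)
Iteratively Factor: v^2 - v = (v)*(v - 1)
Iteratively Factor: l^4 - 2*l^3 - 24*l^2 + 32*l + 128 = (l + 4)*(l^3 - 6*l^2 + 32) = (l + 2)*(l + 4)*(l^2 - 8*l + 16) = (l - 4)*(l + 2)*(l + 4)*(l - 4)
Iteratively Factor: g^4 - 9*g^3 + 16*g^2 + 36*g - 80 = (g - 5)*(g^3 - 4*g^2 - 4*g + 16) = (g - 5)*(g + 2)*(g^2 - 6*g + 8) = (g - 5)*(g - 4)*(g + 2)*(g - 2)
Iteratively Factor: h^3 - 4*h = (h)*(h^2 - 4) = h*(h - 2)*(h + 2)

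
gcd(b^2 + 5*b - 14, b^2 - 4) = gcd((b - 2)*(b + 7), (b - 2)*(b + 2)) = b - 2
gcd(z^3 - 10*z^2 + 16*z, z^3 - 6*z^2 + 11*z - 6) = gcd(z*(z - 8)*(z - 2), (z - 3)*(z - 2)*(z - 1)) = z - 2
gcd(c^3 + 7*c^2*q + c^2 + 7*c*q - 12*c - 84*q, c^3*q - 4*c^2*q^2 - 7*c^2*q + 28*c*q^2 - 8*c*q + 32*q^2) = 1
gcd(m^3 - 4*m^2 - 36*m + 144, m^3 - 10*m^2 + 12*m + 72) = m - 6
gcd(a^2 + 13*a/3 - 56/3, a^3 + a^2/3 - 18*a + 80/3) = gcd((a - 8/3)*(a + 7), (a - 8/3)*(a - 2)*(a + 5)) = a - 8/3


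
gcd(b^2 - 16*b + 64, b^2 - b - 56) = b - 8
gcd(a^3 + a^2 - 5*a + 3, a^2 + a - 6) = a + 3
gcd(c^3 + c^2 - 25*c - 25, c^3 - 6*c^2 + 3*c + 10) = c^2 - 4*c - 5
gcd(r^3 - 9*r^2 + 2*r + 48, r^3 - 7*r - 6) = r^2 - r - 6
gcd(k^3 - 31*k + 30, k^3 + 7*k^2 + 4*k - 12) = k^2 + 5*k - 6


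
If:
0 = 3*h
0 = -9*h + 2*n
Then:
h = 0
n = 0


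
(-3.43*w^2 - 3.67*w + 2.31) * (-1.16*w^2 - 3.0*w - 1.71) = 3.9788*w^4 + 14.5472*w^3 + 14.1957*w^2 - 0.6543*w - 3.9501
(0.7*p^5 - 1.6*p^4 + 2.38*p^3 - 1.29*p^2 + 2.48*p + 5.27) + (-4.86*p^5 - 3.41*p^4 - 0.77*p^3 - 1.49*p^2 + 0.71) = -4.16*p^5 - 5.01*p^4 + 1.61*p^3 - 2.78*p^2 + 2.48*p + 5.98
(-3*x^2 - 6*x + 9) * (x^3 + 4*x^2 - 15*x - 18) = -3*x^5 - 18*x^4 + 30*x^3 + 180*x^2 - 27*x - 162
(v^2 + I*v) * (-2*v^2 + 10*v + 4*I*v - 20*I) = -2*v^4 + 10*v^3 + 2*I*v^3 - 4*v^2 - 10*I*v^2 + 20*v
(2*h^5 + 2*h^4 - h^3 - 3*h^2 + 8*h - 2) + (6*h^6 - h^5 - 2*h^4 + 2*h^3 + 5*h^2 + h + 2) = 6*h^6 + h^5 + h^3 + 2*h^2 + 9*h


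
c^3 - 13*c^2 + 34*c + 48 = (c - 8)*(c - 6)*(c + 1)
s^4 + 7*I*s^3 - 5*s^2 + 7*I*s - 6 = (s - I)*(s + I)^2*(s + 6*I)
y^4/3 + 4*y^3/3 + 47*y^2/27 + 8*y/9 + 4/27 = (y/3 + 1/3)*(y + 1/3)*(y + 2/3)*(y + 2)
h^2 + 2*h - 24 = (h - 4)*(h + 6)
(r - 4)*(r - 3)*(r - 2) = r^3 - 9*r^2 + 26*r - 24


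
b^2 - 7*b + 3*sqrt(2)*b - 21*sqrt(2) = (b - 7)*(b + 3*sqrt(2))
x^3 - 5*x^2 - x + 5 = (x - 5)*(x - 1)*(x + 1)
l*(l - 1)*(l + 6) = l^3 + 5*l^2 - 6*l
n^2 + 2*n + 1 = (n + 1)^2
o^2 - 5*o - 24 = (o - 8)*(o + 3)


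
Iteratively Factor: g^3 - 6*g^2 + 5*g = (g - 1)*(g^2 - 5*g) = g*(g - 1)*(g - 5)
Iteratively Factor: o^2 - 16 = (o - 4)*(o + 4)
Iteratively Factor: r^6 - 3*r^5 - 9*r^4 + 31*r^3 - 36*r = (r - 2)*(r^5 - r^4 - 11*r^3 + 9*r^2 + 18*r) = (r - 2)*(r + 3)*(r^4 - 4*r^3 + r^2 + 6*r) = (r - 3)*(r - 2)*(r + 3)*(r^3 - r^2 - 2*r) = r*(r - 3)*(r - 2)*(r + 3)*(r^2 - r - 2) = r*(r - 3)*(r - 2)^2*(r + 3)*(r + 1)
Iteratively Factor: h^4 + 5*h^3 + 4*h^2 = (h + 1)*(h^3 + 4*h^2) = (h + 1)*(h + 4)*(h^2) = h*(h + 1)*(h + 4)*(h)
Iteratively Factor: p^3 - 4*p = (p - 2)*(p^2 + 2*p) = (p - 2)*(p + 2)*(p)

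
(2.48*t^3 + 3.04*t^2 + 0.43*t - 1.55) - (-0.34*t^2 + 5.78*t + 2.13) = 2.48*t^3 + 3.38*t^2 - 5.35*t - 3.68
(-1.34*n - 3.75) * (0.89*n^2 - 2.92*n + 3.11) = -1.1926*n^3 + 0.5753*n^2 + 6.7826*n - 11.6625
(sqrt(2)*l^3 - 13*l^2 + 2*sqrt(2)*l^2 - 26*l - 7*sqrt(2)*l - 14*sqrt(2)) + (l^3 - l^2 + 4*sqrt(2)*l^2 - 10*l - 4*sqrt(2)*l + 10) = l^3 + sqrt(2)*l^3 - 14*l^2 + 6*sqrt(2)*l^2 - 36*l - 11*sqrt(2)*l - 14*sqrt(2) + 10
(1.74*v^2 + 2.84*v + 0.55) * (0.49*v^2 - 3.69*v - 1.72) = 0.8526*v^4 - 5.029*v^3 - 13.2029*v^2 - 6.9143*v - 0.946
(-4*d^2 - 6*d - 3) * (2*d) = -8*d^3 - 12*d^2 - 6*d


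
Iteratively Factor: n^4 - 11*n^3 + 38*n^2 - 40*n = (n)*(n^3 - 11*n^2 + 38*n - 40) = n*(n - 2)*(n^2 - 9*n + 20) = n*(n - 4)*(n - 2)*(n - 5)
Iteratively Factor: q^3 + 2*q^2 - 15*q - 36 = (q - 4)*(q^2 + 6*q + 9) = (q - 4)*(q + 3)*(q + 3)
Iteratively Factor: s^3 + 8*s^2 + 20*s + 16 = (s + 4)*(s^2 + 4*s + 4) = (s + 2)*(s + 4)*(s + 2)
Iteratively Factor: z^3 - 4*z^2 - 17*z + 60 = (z - 5)*(z^2 + z - 12) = (z - 5)*(z - 3)*(z + 4)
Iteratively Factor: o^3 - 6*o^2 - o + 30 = (o - 5)*(o^2 - o - 6) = (o - 5)*(o - 3)*(o + 2)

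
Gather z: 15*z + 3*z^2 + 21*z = 3*z^2 + 36*z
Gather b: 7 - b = 7 - b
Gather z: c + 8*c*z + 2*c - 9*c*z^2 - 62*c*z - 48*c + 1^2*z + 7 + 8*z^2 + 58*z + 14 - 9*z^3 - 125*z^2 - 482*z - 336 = -45*c - 9*z^3 + z^2*(-9*c - 117) + z*(-54*c - 423) - 315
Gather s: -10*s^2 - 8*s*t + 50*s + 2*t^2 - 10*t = -10*s^2 + s*(50 - 8*t) + 2*t^2 - 10*t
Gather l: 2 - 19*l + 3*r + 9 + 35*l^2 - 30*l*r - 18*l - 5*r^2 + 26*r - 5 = 35*l^2 + l*(-30*r - 37) - 5*r^2 + 29*r + 6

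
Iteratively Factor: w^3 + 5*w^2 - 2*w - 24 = (w + 3)*(w^2 + 2*w - 8) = (w - 2)*(w + 3)*(w + 4)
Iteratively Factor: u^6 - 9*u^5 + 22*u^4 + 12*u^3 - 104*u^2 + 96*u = (u + 2)*(u^5 - 11*u^4 + 44*u^3 - 76*u^2 + 48*u) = (u - 4)*(u + 2)*(u^4 - 7*u^3 + 16*u^2 - 12*u) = (u - 4)*(u - 2)*(u + 2)*(u^3 - 5*u^2 + 6*u) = (u - 4)*(u - 3)*(u - 2)*(u + 2)*(u^2 - 2*u) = (u - 4)*(u - 3)*(u - 2)^2*(u + 2)*(u)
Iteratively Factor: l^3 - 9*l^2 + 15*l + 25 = (l - 5)*(l^2 - 4*l - 5) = (l - 5)^2*(l + 1)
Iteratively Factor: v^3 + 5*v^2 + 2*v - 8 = (v + 2)*(v^2 + 3*v - 4) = (v - 1)*(v + 2)*(v + 4)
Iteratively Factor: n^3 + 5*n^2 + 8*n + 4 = (n + 1)*(n^2 + 4*n + 4) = (n + 1)*(n + 2)*(n + 2)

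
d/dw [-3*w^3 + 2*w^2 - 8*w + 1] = -9*w^2 + 4*w - 8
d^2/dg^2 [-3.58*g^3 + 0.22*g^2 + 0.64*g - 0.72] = 0.44 - 21.48*g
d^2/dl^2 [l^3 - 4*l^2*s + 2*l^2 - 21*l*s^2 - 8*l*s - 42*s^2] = 6*l - 8*s + 4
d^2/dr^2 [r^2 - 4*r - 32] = 2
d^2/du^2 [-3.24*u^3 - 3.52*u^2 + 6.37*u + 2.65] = -19.44*u - 7.04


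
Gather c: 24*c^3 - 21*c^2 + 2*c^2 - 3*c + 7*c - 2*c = 24*c^3 - 19*c^2 + 2*c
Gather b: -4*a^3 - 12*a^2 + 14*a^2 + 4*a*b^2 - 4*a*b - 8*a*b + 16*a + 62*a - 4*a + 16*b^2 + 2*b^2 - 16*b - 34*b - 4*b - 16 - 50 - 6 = -4*a^3 + 2*a^2 + 74*a + b^2*(4*a + 18) + b*(-12*a - 54) - 72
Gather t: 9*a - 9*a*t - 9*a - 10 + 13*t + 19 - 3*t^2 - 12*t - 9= -3*t^2 + t*(1 - 9*a)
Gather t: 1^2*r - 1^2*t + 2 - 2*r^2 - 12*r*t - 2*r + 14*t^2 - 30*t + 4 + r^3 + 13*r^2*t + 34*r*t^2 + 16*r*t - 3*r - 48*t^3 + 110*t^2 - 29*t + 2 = r^3 - 2*r^2 - 4*r - 48*t^3 + t^2*(34*r + 124) + t*(13*r^2 + 4*r - 60) + 8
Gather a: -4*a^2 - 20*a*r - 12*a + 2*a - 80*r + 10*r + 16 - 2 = -4*a^2 + a*(-20*r - 10) - 70*r + 14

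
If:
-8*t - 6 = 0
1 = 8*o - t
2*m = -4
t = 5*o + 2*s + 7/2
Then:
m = -2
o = 1/32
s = -141/64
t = -3/4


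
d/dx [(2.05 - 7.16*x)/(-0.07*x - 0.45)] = (0.235585*x + 1.514475)/(0.07*x + 0.45)^3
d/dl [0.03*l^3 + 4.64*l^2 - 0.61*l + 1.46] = 0.09*l^2 + 9.28*l - 0.61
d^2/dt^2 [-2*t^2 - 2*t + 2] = -4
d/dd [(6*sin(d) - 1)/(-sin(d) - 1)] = -7*cos(d)/(sin(d) + 1)^2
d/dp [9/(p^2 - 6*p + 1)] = 18*(3 - p)/(p^2 - 6*p + 1)^2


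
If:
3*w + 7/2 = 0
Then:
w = -7/6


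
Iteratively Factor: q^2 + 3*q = (q + 3)*(q)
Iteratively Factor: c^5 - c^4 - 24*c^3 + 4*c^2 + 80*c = (c)*(c^4 - c^3 - 24*c^2 + 4*c + 80) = c*(c - 2)*(c^3 + c^2 - 22*c - 40) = c*(c - 5)*(c - 2)*(c^2 + 6*c + 8) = c*(c - 5)*(c - 2)*(c + 2)*(c + 4)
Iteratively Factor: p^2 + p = (p)*(p + 1)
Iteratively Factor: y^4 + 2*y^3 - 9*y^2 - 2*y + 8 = (y + 1)*(y^3 + y^2 - 10*y + 8) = (y + 1)*(y + 4)*(y^2 - 3*y + 2) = (y - 1)*(y + 1)*(y + 4)*(y - 2)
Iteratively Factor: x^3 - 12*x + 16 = (x + 4)*(x^2 - 4*x + 4) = (x - 2)*(x + 4)*(x - 2)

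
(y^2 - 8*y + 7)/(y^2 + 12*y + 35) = (y^2 - 8*y + 7)/(y^2 + 12*y + 35)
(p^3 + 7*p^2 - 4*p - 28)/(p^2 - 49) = (p^2 - 4)/(p - 7)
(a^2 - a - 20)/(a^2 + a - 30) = (a + 4)/(a + 6)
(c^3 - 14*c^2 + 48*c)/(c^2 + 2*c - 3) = c*(c^2 - 14*c + 48)/(c^2 + 2*c - 3)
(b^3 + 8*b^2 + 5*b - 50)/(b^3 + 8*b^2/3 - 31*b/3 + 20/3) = 3*(b^2 + 3*b - 10)/(3*b^2 - 7*b + 4)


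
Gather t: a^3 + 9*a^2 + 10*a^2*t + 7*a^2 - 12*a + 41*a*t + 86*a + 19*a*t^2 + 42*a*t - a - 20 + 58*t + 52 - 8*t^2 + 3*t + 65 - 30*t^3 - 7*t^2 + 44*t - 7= a^3 + 16*a^2 + 73*a - 30*t^3 + t^2*(19*a - 15) + t*(10*a^2 + 83*a + 105) + 90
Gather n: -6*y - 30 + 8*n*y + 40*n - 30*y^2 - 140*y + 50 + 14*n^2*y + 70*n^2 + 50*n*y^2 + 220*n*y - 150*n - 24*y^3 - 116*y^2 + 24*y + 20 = n^2*(14*y + 70) + n*(50*y^2 + 228*y - 110) - 24*y^3 - 146*y^2 - 122*y + 40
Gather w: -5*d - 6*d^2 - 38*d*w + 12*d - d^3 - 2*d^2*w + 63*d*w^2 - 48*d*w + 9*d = -d^3 - 6*d^2 + 63*d*w^2 + 16*d + w*(-2*d^2 - 86*d)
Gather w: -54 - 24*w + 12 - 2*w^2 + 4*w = -2*w^2 - 20*w - 42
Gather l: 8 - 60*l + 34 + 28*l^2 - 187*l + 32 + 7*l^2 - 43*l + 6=35*l^2 - 290*l + 80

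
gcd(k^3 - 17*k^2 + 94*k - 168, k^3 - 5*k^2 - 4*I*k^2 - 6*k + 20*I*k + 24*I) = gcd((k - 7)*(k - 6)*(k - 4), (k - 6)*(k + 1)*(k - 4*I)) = k - 6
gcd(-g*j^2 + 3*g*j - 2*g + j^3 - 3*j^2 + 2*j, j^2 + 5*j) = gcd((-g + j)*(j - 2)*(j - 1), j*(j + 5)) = 1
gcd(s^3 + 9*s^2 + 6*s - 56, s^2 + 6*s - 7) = s + 7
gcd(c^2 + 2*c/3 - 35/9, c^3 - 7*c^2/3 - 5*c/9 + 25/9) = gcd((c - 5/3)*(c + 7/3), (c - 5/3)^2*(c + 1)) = c - 5/3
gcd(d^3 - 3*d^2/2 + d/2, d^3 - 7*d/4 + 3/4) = d^2 - 3*d/2 + 1/2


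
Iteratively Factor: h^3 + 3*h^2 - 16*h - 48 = (h - 4)*(h^2 + 7*h + 12) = (h - 4)*(h + 4)*(h + 3)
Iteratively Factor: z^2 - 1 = (z - 1)*(z + 1)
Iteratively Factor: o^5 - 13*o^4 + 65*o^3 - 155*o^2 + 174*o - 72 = (o - 2)*(o^4 - 11*o^3 + 43*o^2 - 69*o + 36) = (o - 4)*(o - 2)*(o^3 - 7*o^2 + 15*o - 9) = (o - 4)*(o - 3)*(o - 2)*(o^2 - 4*o + 3) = (o - 4)*(o - 3)*(o - 2)*(o - 1)*(o - 3)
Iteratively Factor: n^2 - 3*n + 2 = (n - 2)*(n - 1)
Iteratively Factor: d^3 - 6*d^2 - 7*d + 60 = (d - 4)*(d^2 - 2*d - 15) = (d - 5)*(d - 4)*(d + 3)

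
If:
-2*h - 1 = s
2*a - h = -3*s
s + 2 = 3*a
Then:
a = 13/25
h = -7/25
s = -11/25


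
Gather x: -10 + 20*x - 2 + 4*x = 24*x - 12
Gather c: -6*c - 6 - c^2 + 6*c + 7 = 1 - c^2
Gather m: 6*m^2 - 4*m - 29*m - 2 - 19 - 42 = 6*m^2 - 33*m - 63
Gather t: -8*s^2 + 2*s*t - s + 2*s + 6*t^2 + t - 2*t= -8*s^2 + s + 6*t^2 + t*(2*s - 1)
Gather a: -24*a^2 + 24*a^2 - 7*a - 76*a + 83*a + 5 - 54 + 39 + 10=0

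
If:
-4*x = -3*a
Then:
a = 4*x/3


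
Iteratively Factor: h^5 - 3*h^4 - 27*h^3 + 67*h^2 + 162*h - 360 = (h - 2)*(h^4 - h^3 - 29*h^2 + 9*h + 180) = (h - 3)*(h - 2)*(h^3 + 2*h^2 - 23*h - 60) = (h - 3)*(h - 2)*(h + 3)*(h^2 - h - 20) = (h - 5)*(h - 3)*(h - 2)*(h + 3)*(h + 4)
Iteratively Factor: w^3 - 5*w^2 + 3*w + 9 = (w + 1)*(w^2 - 6*w + 9) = (w - 3)*(w + 1)*(w - 3)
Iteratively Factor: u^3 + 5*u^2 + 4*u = (u + 4)*(u^2 + u) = (u + 1)*(u + 4)*(u)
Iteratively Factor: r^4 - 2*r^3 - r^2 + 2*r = (r)*(r^3 - 2*r^2 - r + 2) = r*(r + 1)*(r^2 - 3*r + 2) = r*(r - 1)*(r + 1)*(r - 2)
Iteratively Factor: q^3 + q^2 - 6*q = (q)*(q^2 + q - 6) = q*(q - 2)*(q + 3)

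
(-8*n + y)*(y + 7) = -8*n*y - 56*n + y^2 + 7*y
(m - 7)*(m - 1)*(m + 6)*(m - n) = m^4 - m^3*n - 2*m^3 + 2*m^2*n - 41*m^2 + 41*m*n + 42*m - 42*n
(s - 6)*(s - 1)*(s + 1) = s^3 - 6*s^2 - s + 6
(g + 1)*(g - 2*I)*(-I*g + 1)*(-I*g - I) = -g^4 - 2*g^3 + I*g^3 - 3*g^2 + 2*I*g^2 - 4*g + I*g - 2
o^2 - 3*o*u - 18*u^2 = (o - 6*u)*(o + 3*u)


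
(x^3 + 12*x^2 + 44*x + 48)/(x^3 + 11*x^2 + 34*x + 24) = (x + 2)/(x + 1)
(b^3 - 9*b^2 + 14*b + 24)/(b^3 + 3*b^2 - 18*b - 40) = (b^2 - 5*b - 6)/(b^2 + 7*b + 10)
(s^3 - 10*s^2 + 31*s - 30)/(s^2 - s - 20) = (s^2 - 5*s + 6)/(s + 4)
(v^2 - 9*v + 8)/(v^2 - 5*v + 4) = (v - 8)/(v - 4)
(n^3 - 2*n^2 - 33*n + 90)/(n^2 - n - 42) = (n^2 - 8*n + 15)/(n - 7)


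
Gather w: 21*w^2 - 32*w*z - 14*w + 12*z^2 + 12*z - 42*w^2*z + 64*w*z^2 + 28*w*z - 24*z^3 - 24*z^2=w^2*(21 - 42*z) + w*(64*z^2 - 4*z - 14) - 24*z^3 - 12*z^2 + 12*z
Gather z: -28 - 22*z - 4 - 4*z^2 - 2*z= -4*z^2 - 24*z - 32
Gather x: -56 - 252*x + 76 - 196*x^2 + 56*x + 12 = -196*x^2 - 196*x + 32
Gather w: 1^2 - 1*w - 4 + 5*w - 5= 4*w - 8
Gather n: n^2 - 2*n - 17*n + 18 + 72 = n^2 - 19*n + 90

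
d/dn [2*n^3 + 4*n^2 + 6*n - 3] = 6*n^2 + 8*n + 6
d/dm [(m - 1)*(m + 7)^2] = (m + 7)*(3*m + 5)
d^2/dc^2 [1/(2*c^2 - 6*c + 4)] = (-c^2 + 3*c + (2*c - 3)^2 - 2)/(c^2 - 3*c + 2)^3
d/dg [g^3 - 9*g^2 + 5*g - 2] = 3*g^2 - 18*g + 5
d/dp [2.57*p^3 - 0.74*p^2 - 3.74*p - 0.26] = 7.71*p^2 - 1.48*p - 3.74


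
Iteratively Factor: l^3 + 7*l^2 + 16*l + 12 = (l + 3)*(l^2 + 4*l + 4) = (l + 2)*(l + 3)*(l + 2)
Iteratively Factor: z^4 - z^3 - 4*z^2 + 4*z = (z + 2)*(z^3 - 3*z^2 + 2*z) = (z - 2)*(z + 2)*(z^2 - z) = (z - 2)*(z - 1)*(z + 2)*(z)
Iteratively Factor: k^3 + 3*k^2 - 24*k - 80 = (k + 4)*(k^2 - k - 20) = (k + 4)^2*(k - 5)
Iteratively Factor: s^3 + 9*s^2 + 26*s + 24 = (s + 2)*(s^2 + 7*s + 12) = (s + 2)*(s + 3)*(s + 4)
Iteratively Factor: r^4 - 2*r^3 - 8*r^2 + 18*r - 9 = (r - 3)*(r^3 + r^2 - 5*r + 3) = (r - 3)*(r + 3)*(r^2 - 2*r + 1) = (r - 3)*(r - 1)*(r + 3)*(r - 1)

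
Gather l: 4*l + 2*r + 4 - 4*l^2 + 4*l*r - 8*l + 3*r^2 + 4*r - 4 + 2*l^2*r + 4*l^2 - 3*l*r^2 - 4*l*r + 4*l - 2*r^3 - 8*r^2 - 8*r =2*l^2*r - 3*l*r^2 - 2*r^3 - 5*r^2 - 2*r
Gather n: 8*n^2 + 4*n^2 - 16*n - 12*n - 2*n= 12*n^2 - 30*n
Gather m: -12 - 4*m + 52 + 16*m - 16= 12*m + 24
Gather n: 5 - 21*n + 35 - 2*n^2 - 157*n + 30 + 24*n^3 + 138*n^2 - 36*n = 24*n^3 + 136*n^2 - 214*n + 70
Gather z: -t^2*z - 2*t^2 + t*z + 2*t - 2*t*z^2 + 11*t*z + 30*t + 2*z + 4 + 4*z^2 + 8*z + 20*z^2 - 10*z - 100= -2*t^2 + 32*t + z^2*(24 - 2*t) + z*(-t^2 + 12*t) - 96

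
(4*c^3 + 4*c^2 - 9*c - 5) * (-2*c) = -8*c^4 - 8*c^3 + 18*c^2 + 10*c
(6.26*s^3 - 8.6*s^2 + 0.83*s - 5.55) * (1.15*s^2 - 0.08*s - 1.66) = 7.199*s^5 - 10.3908*s^4 - 8.7491*s^3 + 7.8271*s^2 - 0.9338*s + 9.213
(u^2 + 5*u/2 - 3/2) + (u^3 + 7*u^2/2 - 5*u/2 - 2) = u^3 + 9*u^2/2 - 7/2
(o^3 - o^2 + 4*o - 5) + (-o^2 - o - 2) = o^3 - 2*o^2 + 3*o - 7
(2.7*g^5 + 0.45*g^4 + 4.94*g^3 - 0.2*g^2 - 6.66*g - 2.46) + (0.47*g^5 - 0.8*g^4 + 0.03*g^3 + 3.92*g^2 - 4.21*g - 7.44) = 3.17*g^5 - 0.35*g^4 + 4.97*g^3 + 3.72*g^2 - 10.87*g - 9.9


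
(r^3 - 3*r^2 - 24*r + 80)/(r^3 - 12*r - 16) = (r^2 + r - 20)/(r^2 + 4*r + 4)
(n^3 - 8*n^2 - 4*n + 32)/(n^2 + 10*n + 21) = (n^3 - 8*n^2 - 4*n + 32)/(n^2 + 10*n + 21)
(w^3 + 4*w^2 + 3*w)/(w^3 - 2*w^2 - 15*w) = (w + 1)/(w - 5)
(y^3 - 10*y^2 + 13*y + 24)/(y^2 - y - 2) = (y^2 - 11*y + 24)/(y - 2)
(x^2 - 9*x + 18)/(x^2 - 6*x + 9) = (x - 6)/(x - 3)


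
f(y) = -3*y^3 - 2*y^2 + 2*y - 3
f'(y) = -9*y^2 - 4*y + 2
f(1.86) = -25.50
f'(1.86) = -36.58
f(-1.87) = 5.88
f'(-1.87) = -21.99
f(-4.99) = 309.97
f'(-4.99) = -202.14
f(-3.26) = 73.16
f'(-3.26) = -80.61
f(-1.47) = -0.73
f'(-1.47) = -11.57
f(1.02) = -6.22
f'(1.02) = -11.44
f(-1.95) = 7.74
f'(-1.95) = -24.42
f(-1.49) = -0.50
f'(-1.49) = -12.02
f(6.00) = -711.00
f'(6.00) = -346.00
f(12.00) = -5451.00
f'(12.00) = -1342.00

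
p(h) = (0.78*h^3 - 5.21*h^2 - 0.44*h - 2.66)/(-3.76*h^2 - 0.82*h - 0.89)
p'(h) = (7.52*h + 0.82)*(0.78*h^3 - 5.21*h^2 - 0.44*h - 2.66)/(-3.76*h^2 - 0.82*h - 0.89)^2 + (2.34*h^2 - 10.42*h - 0.44)/(-3.76*h^2 - 0.82*h - 0.89) = (-2.9328*h^4 - 1.2792*h^3 + 0.5352*h^2 - 10.7294*h - 1.7896)/(14.1376*h^4 + 6.1664*h^3 + 7.3652*h^2 + 1.4596*h + 0.7921)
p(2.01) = 1.03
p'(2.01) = -0.25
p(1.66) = 1.12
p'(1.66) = -0.29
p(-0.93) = 2.19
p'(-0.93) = 0.66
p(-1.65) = 2.01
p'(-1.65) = 0.01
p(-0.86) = 2.24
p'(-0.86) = 0.80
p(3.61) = 0.67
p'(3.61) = -0.21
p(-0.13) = 3.18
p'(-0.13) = -0.53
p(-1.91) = 2.01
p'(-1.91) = -0.06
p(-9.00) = 3.32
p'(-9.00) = -0.20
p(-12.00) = 3.94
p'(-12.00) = -0.21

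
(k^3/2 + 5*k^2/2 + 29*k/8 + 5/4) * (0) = 0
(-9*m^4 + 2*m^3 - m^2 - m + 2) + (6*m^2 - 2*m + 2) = -9*m^4 + 2*m^3 + 5*m^2 - 3*m + 4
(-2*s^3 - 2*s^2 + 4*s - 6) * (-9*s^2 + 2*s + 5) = 18*s^5 + 14*s^4 - 50*s^3 + 52*s^2 + 8*s - 30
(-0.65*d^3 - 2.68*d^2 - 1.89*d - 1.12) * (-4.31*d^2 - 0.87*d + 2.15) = 2.8015*d^5 + 12.1163*d^4 + 9.08*d^3 + 0.7095*d^2 - 3.0891*d - 2.408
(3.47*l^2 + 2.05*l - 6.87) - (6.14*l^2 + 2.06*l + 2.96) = -2.67*l^2 - 0.0100000000000002*l - 9.83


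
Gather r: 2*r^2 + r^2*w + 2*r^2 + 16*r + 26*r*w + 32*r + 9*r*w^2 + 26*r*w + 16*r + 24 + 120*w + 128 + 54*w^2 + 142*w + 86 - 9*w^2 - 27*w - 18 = r^2*(w + 4) + r*(9*w^2 + 52*w + 64) + 45*w^2 + 235*w + 220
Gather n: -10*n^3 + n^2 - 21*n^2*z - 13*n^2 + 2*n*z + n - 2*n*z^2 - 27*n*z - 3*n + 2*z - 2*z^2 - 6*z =-10*n^3 + n^2*(-21*z - 12) + n*(-2*z^2 - 25*z - 2) - 2*z^2 - 4*z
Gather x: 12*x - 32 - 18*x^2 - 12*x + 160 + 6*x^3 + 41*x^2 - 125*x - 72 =6*x^3 + 23*x^2 - 125*x + 56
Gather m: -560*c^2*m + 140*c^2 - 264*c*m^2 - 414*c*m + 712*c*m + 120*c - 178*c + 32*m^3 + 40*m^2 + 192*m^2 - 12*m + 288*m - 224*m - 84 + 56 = 140*c^2 - 58*c + 32*m^3 + m^2*(232 - 264*c) + m*(-560*c^2 + 298*c + 52) - 28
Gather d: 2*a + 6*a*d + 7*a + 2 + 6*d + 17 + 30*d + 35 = 9*a + d*(6*a + 36) + 54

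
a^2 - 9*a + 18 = (a - 6)*(a - 3)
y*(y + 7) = y^2 + 7*y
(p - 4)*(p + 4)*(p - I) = p^3 - I*p^2 - 16*p + 16*I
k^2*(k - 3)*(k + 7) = k^4 + 4*k^3 - 21*k^2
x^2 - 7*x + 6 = (x - 6)*(x - 1)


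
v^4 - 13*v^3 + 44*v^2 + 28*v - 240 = (v - 6)*(v - 5)*(v - 4)*(v + 2)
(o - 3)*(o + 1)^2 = o^3 - o^2 - 5*o - 3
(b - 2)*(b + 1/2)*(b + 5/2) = b^3 + b^2 - 19*b/4 - 5/2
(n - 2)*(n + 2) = n^2 - 4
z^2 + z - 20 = (z - 4)*(z + 5)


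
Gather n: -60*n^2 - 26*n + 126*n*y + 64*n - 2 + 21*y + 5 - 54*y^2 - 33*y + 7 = -60*n^2 + n*(126*y + 38) - 54*y^2 - 12*y + 10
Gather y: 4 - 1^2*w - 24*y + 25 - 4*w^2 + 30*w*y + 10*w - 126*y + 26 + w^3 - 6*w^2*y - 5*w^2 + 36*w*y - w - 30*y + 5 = w^3 - 9*w^2 + 8*w + y*(-6*w^2 + 66*w - 180) + 60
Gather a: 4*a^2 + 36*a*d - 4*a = 4*a^2 + a*(36*d - 4)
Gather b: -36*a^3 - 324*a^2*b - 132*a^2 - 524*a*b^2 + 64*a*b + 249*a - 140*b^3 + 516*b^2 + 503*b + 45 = -36*a^3 - 132*a^2 + 249*a - 140*b^3 + b^2*(516 - 524*a) + b*(-324*a^2 + 64*a + 503) + 45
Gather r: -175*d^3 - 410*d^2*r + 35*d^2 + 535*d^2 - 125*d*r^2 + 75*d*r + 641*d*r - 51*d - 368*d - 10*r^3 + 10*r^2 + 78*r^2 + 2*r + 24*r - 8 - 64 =-175*d^3 + 570*d^2 - 419*d - 10*r^3 + r^2*(88 - 125*d) + r*(-410*d^2 + 716*d + 26) - 72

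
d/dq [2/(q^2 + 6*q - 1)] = 4*(-q - 3)/(q^2 + 6*q - 1)^2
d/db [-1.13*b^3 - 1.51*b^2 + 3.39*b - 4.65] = -3.39*b^2 - 3.02*b + 3.39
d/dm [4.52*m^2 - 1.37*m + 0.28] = 9.04*m - 1.37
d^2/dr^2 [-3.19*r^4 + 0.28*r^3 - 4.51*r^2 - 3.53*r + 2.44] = -38.28*r^2 + 1.68*r - 9.02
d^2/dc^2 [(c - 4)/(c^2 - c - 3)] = 2*((5 - 3*c)*(-c^2 + c + 3) - (c - 4)*(2*c - 1)^2)/(-c^2 + c + 3)^3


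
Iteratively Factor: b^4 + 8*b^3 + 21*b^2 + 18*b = (b + 2)*(b^3 + 6*b^2 + 9*b) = b*(b + 2)*(b^2 + 6*b + 9) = b*(b + 2)*(b + 3)*(b + 3)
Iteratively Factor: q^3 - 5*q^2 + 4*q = (q - 4)*(q^2 - q) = (q - 4)*(q - 1)*(q)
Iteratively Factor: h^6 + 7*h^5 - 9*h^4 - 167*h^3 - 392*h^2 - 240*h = (h + 4)*(h^5 + 3*h^4 - 21*h^3 - 83*h^2 - 60*h) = (h + 3)*(h + 4)*(h^4 - 21*h^2 - 20*h) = h*(h + 3)*(h + 4)*(h^3 - 21*h - 20) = h*(h + 1)*(h + 3)*(h + 4)*(h^2 - h - 20) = h*(h - 5)*(h + 1)*(h + 3)*(h + 4)*(h + 4)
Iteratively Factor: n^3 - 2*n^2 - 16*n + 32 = (n - 2)*(n^2 - 16) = (n - 2)*(n + 4)*(n - 4)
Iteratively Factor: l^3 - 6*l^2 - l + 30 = (l - 3)*(l^2 - 3*l - 10) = (l - 5)*(l - 3)*(l + 2)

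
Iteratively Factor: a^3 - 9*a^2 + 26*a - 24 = (a - 4)*(a^2 - 5*a + 6) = (a - 4)*(a - 3)*(a - 2)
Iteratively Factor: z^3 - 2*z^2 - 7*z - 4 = (z + 1)*(z^2 - 3*z - 4) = (z + 1)^2*(z - 4)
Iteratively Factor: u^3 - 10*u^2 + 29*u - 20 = (u - 5)*(u^2 - 5*u + 4) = (u - 5)*(u - 1)*(u - 4)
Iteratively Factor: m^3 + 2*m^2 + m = (m + 1)*(m^2 + m) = (m + 1)^2*(m)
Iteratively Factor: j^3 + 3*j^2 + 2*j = (j)*(j^2 + 3*j + 2) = j*(j + 2)*(j + 1)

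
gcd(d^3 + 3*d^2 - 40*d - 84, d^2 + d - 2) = d + 2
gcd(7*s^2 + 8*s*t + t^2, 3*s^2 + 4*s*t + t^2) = s + t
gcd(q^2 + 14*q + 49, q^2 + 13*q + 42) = q + 7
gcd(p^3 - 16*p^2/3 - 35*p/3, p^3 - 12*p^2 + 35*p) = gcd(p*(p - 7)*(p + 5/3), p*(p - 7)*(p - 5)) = p^2 - 7*p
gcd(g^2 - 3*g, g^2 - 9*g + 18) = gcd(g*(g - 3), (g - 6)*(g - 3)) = g - 3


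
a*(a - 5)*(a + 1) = a^3 - 4*a^2 - 5*a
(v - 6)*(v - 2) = v^2 - 8*v + 12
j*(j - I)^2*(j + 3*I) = j^4 + I*j^3 + 5*j^2 - 3*I*j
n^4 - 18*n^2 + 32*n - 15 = (n - 3)*(n - 1)^2*(n + 5)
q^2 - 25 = (q - 5)*(q + 5)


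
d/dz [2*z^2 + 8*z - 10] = 4*z + 8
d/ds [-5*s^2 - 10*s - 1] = -10*s - 10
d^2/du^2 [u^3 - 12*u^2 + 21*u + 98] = 6*u - 24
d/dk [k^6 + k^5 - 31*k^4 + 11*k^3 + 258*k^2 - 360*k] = 6*k^5 + 5*k^4 - 124*k^3 + 33*k^2 + 516*k - 360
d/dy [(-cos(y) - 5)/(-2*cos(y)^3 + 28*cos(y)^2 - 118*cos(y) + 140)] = (-277*cos(y) + cos(2*y) + cos(3*y) + 731)*sin(y)/(4*(cos(y)^3 - 14*cos(y)^2 + 59*cos(y) - 70)^2)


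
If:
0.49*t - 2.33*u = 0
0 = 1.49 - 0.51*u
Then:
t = 13.89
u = 2.92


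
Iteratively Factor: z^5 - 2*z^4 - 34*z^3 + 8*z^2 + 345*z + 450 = (z + 3)*(z^4 - 5*z^3 - 19*z^2 + 65*z + 150) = (z - 5)*(z + 3)*(z^3 - 19*z - 30) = (z - 5)^2*(z + 3)*(z^2 + 5*z + 6) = (z - 5)^2*(z + 2)*(z + 3)*(z + 3)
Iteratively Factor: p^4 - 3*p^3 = (p)*(p^3 - 3*p^2) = p*(p - 3)*(p^2) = p^2*(p - 3)*(p)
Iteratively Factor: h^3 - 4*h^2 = (h)*(h^2 - 4*h) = h*(h - 4)*(h)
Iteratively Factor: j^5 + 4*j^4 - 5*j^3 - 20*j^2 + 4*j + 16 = (j + 2)*(j^4 + 2*j^3 - 9*j^2 - 2*j + 8) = (j + 2)*(j + 4)*(j^3 - 2*j^2 - j + 2) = (j + 1)*(j + 2)*(j + 4)*(j^2 - 3*j + 2) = (j - 1)*(j + 1)*(j + 2)*(j + 4)*(j - 2)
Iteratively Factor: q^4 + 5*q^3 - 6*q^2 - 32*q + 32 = (q - 1)*(q^3 + 6*q^2 - 32) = (q - 1)*(q + 4)*(q^2 + 2*q - 8) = (q - 2)*(q - 1)*(q + 4)*(q + 4)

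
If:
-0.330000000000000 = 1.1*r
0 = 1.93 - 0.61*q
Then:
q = 3.16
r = -0.30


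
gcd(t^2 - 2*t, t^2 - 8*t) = t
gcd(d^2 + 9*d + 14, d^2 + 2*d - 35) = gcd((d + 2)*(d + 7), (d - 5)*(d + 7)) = d + 7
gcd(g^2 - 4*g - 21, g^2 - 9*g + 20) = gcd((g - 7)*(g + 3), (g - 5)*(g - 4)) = 1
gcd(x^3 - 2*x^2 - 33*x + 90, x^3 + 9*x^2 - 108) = x^2 + 3*x - 18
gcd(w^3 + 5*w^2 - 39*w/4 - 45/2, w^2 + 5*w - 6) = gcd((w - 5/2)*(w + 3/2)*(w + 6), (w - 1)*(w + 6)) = w + 6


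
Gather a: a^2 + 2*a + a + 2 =a^2 + 3*a + 2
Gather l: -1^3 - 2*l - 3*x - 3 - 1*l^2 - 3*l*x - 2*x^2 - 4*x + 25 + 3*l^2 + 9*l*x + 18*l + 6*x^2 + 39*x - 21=2*l^2 + l*(6*x + 16) + 4*x^2 + 32*x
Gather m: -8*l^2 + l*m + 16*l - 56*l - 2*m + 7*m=-8*l^2 - 40*l + m*(l + 5)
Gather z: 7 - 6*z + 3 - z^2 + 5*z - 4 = -z^2 - z + 6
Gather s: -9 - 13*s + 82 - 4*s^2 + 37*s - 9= -4*s^2 + 24*s + 64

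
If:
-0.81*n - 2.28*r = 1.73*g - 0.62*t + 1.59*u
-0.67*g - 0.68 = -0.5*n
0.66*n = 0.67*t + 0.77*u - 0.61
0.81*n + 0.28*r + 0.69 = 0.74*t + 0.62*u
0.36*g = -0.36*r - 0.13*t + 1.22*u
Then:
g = 1.06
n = 2.79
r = -1.13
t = 3.28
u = 0.33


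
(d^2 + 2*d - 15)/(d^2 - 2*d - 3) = (d + 5)/(d + 1)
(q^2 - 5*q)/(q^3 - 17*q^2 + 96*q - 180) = q/(q^2 - 12*q + 36)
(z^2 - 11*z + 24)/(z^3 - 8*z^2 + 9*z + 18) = (z - 8)/(z^2 - 5*z - 6)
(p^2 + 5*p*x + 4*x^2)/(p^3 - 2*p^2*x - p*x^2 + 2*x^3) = (p + 4*x)/(p^2 - 3*p*x + 2*x^2)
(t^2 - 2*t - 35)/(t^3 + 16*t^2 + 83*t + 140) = (t - 7)/(t^2 + 11*t + 28)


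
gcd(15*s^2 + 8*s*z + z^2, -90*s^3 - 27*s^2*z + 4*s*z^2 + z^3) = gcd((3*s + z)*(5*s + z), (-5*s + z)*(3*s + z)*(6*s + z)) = 3*s + z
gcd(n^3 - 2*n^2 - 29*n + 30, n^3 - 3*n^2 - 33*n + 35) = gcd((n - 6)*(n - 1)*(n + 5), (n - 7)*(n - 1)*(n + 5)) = n^2 + 4*n - 5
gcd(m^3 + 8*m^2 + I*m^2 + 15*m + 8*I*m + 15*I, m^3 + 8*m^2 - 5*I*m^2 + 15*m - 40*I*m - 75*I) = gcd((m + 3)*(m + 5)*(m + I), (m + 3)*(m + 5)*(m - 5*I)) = m^2 + 8*m + 15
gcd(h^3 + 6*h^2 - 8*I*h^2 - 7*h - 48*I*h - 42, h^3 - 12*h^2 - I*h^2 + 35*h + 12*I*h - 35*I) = h - I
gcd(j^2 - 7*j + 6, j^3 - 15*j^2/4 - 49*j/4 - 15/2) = j - 6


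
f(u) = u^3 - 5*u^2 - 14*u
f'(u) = 3*u^2 - 10*u - 14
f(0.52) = -8.49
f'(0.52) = -18.39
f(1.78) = -35.12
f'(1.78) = -22.29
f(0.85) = -14.90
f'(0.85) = -20.33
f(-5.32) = -217.60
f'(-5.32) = 124.11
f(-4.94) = -173.41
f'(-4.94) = 108.61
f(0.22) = -3.31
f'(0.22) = -16.05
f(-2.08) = -1.51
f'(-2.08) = 19.78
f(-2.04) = -0.74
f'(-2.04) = 18.88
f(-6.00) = -312.00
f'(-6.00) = 154.00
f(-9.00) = -1008.00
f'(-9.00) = 319.00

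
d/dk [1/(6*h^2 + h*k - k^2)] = (-h + 2*k)/(6*h^2 + h*k - k^2)^2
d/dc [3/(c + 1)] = -3/(c + 1)^2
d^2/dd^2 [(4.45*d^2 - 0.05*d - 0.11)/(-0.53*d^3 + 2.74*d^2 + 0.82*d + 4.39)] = (-2.50001*d^6 + 0.084270000000032*d^5 - 11.668692*d^4 - 126.718542*d^3 + 327.22782*d^2 - 0.590069999999996*d - 174.380034)/(0.148877*d^9 - 2.308998*d^8 + 11.24607*d^7 - 17.125453*d^6 + 20.851368*d^5 - 92.954856*d^4 - 29.089441*d^3 - 167.27217*d^2 - 47.409366*d - 84.604519)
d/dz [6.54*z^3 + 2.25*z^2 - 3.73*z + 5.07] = 19.62*z^2 + 4.5*z - 3.73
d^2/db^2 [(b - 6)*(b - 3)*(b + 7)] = 6*b - 4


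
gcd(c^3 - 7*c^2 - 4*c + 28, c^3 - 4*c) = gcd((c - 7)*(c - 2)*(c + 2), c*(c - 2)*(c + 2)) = c^2 - 4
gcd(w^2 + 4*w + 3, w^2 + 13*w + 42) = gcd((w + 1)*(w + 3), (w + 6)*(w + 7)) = 1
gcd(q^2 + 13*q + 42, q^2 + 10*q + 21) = q + 7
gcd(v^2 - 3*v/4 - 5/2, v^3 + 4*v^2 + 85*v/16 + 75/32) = v + 5/4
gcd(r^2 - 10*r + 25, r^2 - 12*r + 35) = r - 5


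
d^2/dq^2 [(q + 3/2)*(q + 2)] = 2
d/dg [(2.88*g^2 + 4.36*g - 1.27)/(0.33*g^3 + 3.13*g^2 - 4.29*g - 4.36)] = (-0.9504*g^4 - 2.8776*g^3 - 24.7447*g^2 - 17.1634*g - 24.4579)/(0.1089*g^6 + 2.0658*g^5 + 6.9655*g^4 - 29.733*g^3 - 8.8895*g^2 + 37.4088*g + 19.0096)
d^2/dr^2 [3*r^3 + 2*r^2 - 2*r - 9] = 18*r + 4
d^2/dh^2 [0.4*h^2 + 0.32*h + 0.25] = 0.800000000000000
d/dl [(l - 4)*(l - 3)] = 2*l - 7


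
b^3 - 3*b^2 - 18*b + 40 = (b - 5)*(b - 2)*(b + 4)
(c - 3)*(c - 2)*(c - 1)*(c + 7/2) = c^4 - 5*c^3/2 - 10*c^2 + 65*c/2 - 21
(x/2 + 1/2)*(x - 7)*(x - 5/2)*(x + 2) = x^4/2 - 13*x^3/4 - 9*x^2/2 + 67*x/4 + 35/2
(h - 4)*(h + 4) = h^2 - 16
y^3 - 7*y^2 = y^2*(y - 7)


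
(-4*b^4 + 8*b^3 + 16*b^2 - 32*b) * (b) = -4*b^5 + 8*b^4 + 16*b^3 - 32*b^2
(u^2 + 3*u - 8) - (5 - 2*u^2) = 3*u^2 + 3*u - 13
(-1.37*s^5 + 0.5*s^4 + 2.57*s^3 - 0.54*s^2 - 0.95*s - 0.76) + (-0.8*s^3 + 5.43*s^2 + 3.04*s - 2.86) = -1.37*s^5 + 0.5*s^4 + 1.77*s^3 + 4.89*s^2 + 2.09*s - 3.62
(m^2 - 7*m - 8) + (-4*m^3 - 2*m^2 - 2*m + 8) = -4*m^3 - m^2 - 9*m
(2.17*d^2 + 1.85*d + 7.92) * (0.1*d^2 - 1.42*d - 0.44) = 0.217*d^4 - 2.8964*d^3 - 2.7898*d^2 - 12.0604*d - 3.4848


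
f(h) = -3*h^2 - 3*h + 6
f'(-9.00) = 51.00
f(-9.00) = -210.00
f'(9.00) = -57.00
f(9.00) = -264.00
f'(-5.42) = 29.52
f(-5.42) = -65.87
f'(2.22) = -16.32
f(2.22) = -15.45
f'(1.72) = -13.32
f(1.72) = -8.04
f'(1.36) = -11.16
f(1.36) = -3.63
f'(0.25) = -4.50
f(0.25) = 5.06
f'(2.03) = -15.18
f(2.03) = -12.45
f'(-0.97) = 2.82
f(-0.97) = 6.09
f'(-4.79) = 25.74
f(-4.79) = -48.46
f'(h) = -6*h - 3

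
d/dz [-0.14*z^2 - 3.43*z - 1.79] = -0.28*z - 3.43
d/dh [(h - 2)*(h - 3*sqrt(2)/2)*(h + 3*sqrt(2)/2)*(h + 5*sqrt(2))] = 4*h^3 - 6*h^2 + 15*sqrt(2)*h^2 - 20*sqrt(2)*h - 9*h - 45*sqrt(2)/2 + 9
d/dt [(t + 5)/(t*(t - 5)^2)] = (-2*t^2 - 15*t + 25)/(t^2*(t^3 - 15*t^2 + 75*t - 125))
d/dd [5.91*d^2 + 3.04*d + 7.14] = 11.82*d + 3.04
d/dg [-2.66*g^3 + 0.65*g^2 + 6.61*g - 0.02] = -7.98*g^2 + 1.3*g + 6.61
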